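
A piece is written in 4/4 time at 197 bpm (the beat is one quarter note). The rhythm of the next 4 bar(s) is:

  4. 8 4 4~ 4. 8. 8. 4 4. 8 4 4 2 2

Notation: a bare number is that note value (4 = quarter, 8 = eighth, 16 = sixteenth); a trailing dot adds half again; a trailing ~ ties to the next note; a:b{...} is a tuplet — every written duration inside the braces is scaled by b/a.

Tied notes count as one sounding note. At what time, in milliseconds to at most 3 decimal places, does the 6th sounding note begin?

note 6 onset = 25/4b = 1903.553ms

1. 0.0ms @ 0 + 456.853ms (3/2)
2. 456.853ms @ 3/2 + 152.284ms (1/2)
3. 609.137ms @ 2 + 304.569ms (1)
4. 913.706ms @ 3 + 761.421ms (5/2)
5. 1675.127ms @ 11/2 + 228.426ms (3/4)
6. 1903.553ms @ 25/4 + 228.426ms (3/4)
7. 2131.98ms @ 7 + 304.569ms (1)
8. 2436.548ms @ 8 + 456.853ms (3/2)
9. 2893.401ms @ 19/2 + 152.284ms (1/2)
10. 3045.685ms @ 10 + 304.569ms (1)
11. 3350.254ms @ 11 + 304.569ms (1)
12. 3654.822ms @ 12 + 609.137ms (2)
13. 4263.959ms @ 14 + 609.137ms (2)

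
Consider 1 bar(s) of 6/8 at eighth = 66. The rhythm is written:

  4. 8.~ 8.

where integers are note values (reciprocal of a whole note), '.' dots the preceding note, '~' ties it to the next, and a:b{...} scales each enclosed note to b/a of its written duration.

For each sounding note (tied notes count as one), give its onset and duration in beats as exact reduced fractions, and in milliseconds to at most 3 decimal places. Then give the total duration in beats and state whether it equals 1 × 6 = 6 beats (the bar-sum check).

1) 0.0ms=0b +2727.273ms=3b
2) 2727.273ms=3b +2727.273ms=3b
Σ=6b of 6 (66bpm 6/8) — PASS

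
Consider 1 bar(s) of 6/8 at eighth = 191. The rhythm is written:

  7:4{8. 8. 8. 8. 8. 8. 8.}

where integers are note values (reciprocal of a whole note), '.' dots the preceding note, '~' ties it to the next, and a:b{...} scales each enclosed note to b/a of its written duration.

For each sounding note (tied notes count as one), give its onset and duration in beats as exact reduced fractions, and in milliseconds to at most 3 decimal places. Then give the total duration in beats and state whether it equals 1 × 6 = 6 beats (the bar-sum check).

1) 0.0ms=0b +269.26ms=6/7b
2) 269.26ms=6/7b +269.26ms=6/7b
3) 538.519ms=12/7b +269.26ms=6/7b
4) 807.779ms=18/7b +269.26ms=6/7b
5) 1077.038ms=24/7b +269.26ms=6/7b
6) 1346.298ms=30/7b +269.26ms=6/7b
7) 1615.557ms=36/7b +269.26ms=6/7b
Σ=6b of 6 (191bpm 6/8) — PASS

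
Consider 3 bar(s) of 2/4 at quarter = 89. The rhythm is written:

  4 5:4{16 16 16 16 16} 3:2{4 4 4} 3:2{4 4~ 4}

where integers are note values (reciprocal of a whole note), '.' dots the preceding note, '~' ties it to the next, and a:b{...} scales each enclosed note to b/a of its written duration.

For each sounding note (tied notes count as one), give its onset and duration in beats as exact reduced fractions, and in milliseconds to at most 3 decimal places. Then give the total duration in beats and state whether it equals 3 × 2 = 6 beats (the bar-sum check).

1) 0.0ms=0b +674.157ms=1b
2) 674.157ms=1b +134.831ms=1/5b
3) 808.989ms=6/5b +134.831ms=1/5b
4) 943.82ms=7/5b +134.831ms=1/5b
5) 1078.652ms=8/5b +134.831ms=1/5b
6) 1213.483ms=9/5b +134.831ms=1/5b
7) 1348.315ms=2b +449.438ms=2/3b
8) 1797.753ms=8/3b +449.438ms=2/3b
9) 2247.191ms=10/3b +449.438ms=2/3b
10) 2696.629ms=4b +449.438ms=2/3b
11) 3146.067ms=14/3b +898.876ms=4/3b
Σ=6b of 6 (89bpm 2/4) — PASS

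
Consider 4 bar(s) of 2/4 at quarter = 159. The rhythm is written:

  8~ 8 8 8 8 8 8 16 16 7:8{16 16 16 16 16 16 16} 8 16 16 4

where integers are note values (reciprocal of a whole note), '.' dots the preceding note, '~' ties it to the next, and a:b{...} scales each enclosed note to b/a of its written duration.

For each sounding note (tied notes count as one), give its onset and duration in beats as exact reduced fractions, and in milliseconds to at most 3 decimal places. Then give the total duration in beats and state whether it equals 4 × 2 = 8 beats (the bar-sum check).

1) 0.0ms=0b +377.358ms=1b
2) 377.358ms=1b +188.679ms=1/2b
3) 566.038ms=3/2b +188.679ms=1/2b
4) 754.717ms=2b +188.679ms=1/2b
5) 943.396ms=5/2b +188.679ms=1/2b
6) 1132.075ms=3b +188.679ms=1/2b
7) 1320.755ms=7/2b +94.34ms=1/4b
8) 1415.094ms=15/4b +94.34ms=1/4b
9) 1509.434ms=4b +107.817ms=2/7b
10) 1617.251ms=30/7b +107.817ms=2/7b
11) 1725.067ms=32/7b +107.817ms=2/7b
12) 1832.884ms=34/7b +107.817ms=2/7b
13) 1940.701ms=36/7b +107.817ms=2/7b
14) 2048.518ms=38/7b +107.817ms=2/7b
15) 2156.334ms=40/7b +107.817ms=2/7b
16) 2264.151ms=6b +188.679ms=1/2b
17) 2452.83ms=13/2b +94.34ms=1/4b
18) 2547.17ms=27/4b +94.34ms=1/4b
19) 2641.509ms=7b +377.358ms=1b
Σ=8b of 8 (159bpm 2/4) — PASS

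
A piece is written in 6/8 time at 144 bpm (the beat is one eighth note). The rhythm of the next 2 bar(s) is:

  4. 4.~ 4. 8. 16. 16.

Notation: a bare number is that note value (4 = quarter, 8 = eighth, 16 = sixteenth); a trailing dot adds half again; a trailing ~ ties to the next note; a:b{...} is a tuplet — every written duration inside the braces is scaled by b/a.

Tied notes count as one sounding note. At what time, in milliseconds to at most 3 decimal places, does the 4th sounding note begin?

note 4 onset = 21/2b = 4375.0ms

1. 0.0ms @ 0 + 1250.0ms (3)
2. 1250.0ms @ 3 + 2500.0ms (6)
3. 3750.0ms @ 9 + 625.0ms (3/2)
4. 4375.0ms @ 21/2 + 312.5ms (3/4)
5. 4687.5ms @ 45/4 + 312.5ms (3/4)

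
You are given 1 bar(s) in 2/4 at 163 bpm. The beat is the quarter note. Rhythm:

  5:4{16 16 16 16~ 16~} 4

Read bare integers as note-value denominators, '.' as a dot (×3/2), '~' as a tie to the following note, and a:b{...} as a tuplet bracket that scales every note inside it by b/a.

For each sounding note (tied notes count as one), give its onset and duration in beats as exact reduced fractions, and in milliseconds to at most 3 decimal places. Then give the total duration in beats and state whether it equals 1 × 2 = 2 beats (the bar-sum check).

1) 0.0ms=0b +73.62ms=1/5b
2) 73.62ms=1/5b +73.62ms=1/5b
3) 147.239ms=2/5b +73.62ms=1/5b
4) 220.859ms=3/5b +515.337ms=7/5b
Σ=2b of 2 (163bpm 2/4) — PASS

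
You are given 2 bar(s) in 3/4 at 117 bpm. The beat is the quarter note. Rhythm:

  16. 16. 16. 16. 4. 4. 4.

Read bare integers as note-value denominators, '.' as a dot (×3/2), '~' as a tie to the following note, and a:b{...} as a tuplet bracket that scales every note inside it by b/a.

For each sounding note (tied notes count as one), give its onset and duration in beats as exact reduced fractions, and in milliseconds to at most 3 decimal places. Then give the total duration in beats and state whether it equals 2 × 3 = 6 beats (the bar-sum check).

1) 0.0ms=0b +192.308ms=3/8b
2) 192.308ms=3/8b +192.308ms=3/8b
3) 384.615ms=3/4b +192.308ms=3/8b
4) 576.923ms=9/8b +192.308ms=3/8b
5) 769.231ms=3/2b +769.231ms=3/2b
6) 1538.462ms=3b +769.231ms=3/2b
7) 2307.692ms=9/2b +769.231ms=3/2b
Σ=6b of 6 (117bpm 3/4) — PASS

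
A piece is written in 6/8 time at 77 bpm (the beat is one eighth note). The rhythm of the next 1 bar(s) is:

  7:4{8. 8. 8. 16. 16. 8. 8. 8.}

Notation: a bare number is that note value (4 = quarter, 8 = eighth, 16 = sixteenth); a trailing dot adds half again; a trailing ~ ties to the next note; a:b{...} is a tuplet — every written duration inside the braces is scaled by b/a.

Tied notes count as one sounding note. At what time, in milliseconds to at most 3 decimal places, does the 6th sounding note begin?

note 6 onset = 24/7b = 2671.614ms

1. 0.0ms @ 0 + 667.904ms (6/7)
2. 667.904ms @ 6/7 + 667.904ms (6/7)
3. 1335.807ms @ 12/7 + 667.904ms (6/7)
4. 2003.711ms @ 18/7 + 333.952ms (3/7)
5. 2337.662ms @ 3 + 333.952ms (3/7)
6. 2671.614ms @ 24/7 + 667.904ms (6/7)
7. 3339.518ms @ 30/7 + 667.904ms (6/7)
8. 4007.421ms @ 36/7 + 667.904ms (6/7)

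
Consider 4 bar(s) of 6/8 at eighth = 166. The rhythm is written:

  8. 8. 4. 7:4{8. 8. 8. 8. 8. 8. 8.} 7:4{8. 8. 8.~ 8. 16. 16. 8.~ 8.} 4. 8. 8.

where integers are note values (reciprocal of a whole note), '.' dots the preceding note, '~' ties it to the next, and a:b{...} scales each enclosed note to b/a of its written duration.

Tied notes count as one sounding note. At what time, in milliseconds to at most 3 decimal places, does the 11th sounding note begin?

1. 0.0ms @ 0 + 542.169ms (3/2)
2. 542.169ms @ 3/2 + 542.169ms (3/2)
3. 1084.337ms @ 3 + 1084.337ms (3)
4. 2168.675ms @ 6 + 309.811ms (6/7)
5. 2478.485ms @ 48/7 + 309.811ms (6/7)
6. 2788.296ms @ 54/7 + 309.811ms (6/7)
7. 3098.107ms @ 60/7 + 309.811ms (6/7)
8. 3407.917ms @ 66/7 + 309.811ms (6/7)
9. 3717.728ms @ 72/7 + 309.811ms (6/7)
10. 4027.539ms @ 78/7 + 309.811ms (6/7)
11. 4337.349ms @ 12 + 309.811ms (6/7)
12. 4647.16ms @ 90/7 + 309.811ms (6/7)
13. 4956.971ms @ 96/7 + 619.621ms (12/7)
14. 5576.592ms @ 108/7 + 154.905ms (3/7)
15. 5731.497ms @ 111/7 + 154.905ms (3/7)
16. 5886.403ms @ 114/7 + 619.621ms (12/7)
17. 6506.024ms @ 18 + 1084.337ms (3)
18. 7590.361ms @ 21 + 542.169ms (3/2)
19. 8132.53ms @ 45/2 + 542.169ms (3/2)

note 11 onset = 12b = 4337.349ms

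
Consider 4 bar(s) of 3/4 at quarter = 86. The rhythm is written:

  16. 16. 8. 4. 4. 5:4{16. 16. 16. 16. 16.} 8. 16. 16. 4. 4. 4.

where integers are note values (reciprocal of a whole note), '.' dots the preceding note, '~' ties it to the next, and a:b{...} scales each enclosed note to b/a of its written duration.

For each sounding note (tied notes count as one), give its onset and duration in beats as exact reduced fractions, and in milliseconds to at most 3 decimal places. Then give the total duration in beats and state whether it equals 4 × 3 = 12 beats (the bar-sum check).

1) 0.0ms=0b +261.628ms=3/8b
2) 261.628ms=3/8b +261.628ms=3/8b
3) 523.256ms=3/4b +523.256ms=3/4b
4) 1046.512ms=3/2b +1046.512ms=3/2b
5) 2093.023ms=3b +1046.512ms=3/2b
6) 3139.535ms=9/2b +209.302ms=3/10b
7) 3348.837ms=24/5b +209.302ms=3/10b
8) 3558.14ms=51/10b +209.302ms=3/10b
9) 3767.442ms=27/5b +209.302ms=3/10b
10) 3976.744ms=57/10b +209.302ms=3/10b
11) 4186.047ms=6b +523.256ms=3/4b
12) 4709.302ms=27/4b +261.628ms=3/8b
13) 4970.93ms=57/8b +261.628ms=3/8b
14) 5232.558ms=15/2b +1046.512ms=3/2b
15) 6279.07ms=9b +1046.512ms=3/2b
16) 7325.581ms=21/2b +1046.512ms=3/2b
Σ=12b of 12 (86bpm 3/4) — PASS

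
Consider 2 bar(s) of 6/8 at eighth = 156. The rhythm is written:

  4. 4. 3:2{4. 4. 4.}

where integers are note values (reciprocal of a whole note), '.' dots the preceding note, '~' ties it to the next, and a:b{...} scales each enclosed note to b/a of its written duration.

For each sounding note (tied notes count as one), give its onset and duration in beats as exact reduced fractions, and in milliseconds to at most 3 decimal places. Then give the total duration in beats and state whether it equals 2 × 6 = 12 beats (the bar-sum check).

1) 0.0ms=0b +1153.846ms=3b
2) 1153.846ms=3b +1153.846ms=3b
3) 2307.692ms=6b +769.231ms=2b
4) 3076.923ms=8b +769.231ms=2b
5) 3846.154ms=10b +769.231ms=2b
Σ=12b of 12 (156bpm 6/8) — PASS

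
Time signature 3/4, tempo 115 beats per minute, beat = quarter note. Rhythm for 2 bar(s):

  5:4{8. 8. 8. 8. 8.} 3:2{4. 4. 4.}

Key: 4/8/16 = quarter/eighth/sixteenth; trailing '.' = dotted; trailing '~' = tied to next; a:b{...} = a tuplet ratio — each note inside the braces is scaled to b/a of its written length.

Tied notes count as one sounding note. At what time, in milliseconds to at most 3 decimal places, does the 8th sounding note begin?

1. 0.0ms @ 0 + 313.043ms (3/5)
2. 313.043ms @ 3/5 + 313.043ms (3/5)
3. 626.087ms @ 6/5 + 313.043ms (3/5)
4. 939.13ms @ 9/5 + 313.043ms (3/5)
5. 1252.174ms @ 12/5 + 313.043ms (3/5)
6. 1565.217ms @ 3 + 521.739ms (1)
7. 2086.957ms @ 4 + 521.739ms (1)
8. 2608.696ms @ 5 + 521.739ms (1)

note 8 onset = 5b = 2608.696ms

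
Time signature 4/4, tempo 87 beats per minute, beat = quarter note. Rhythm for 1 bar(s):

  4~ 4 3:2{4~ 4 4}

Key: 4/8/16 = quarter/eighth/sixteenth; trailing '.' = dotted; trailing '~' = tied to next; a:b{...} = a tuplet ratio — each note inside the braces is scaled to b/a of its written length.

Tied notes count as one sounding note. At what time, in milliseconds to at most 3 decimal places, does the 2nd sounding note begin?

1. 0.0ms @ 0 + 1379.31ms (2)
2. 1379.31ms @ 2 + 919.54ms (4/3)
3. 2298.851ms @ 10/3 + 459.77ms (2/3)

note 2 onset = 2b = 1379.31ms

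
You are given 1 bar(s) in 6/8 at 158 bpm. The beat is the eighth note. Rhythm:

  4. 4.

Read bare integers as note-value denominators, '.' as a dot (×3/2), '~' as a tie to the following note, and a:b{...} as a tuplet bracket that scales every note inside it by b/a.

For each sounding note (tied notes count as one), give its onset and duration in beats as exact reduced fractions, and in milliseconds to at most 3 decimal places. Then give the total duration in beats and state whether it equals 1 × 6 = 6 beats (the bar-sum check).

1) 0.0ms=0b +1139.241ms=3b
2) 1139.241ms=3b +1139.241ms=3b
Σ=6b of 6 (158bpm 6/8) — PASS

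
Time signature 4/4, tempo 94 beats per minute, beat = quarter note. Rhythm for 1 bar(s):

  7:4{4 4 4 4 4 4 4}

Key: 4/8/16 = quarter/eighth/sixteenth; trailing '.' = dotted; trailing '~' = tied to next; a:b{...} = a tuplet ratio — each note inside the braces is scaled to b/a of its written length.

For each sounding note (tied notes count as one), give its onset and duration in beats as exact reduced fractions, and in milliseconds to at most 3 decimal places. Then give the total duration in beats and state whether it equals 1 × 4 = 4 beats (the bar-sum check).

1) 0.0ms=0b +364.742ms=4/7b
2) 364.742ms=4/7b +364.742ms=4/7b
3) 729.483ms=8/7b +364.742ms=4/7b
4) 1094.225ms=12/7b +364.742ms=4/7b
5) 1458.967ms=16/7b +364.742ms=4/7b
6) 1823.708ms=20/7b +364.742ms=4/7b
7) 2188.45ms=24/7b +364.742ms=4/7b
Σ=4b of 4 (94bpm 4/4) — PASS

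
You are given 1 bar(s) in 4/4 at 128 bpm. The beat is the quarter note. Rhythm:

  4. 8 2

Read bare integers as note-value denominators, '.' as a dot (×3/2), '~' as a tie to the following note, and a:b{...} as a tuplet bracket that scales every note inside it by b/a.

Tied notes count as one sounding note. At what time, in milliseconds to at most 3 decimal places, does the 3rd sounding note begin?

1. 0.0ms @ 0 + 703.125ms (3/2)
2. 703.125ms @ 3/2 + 234.375ms (1/2)
3. 937.5ms @ 2 + 937.5ms (2)

note 3 onset = 2b = 937.5ms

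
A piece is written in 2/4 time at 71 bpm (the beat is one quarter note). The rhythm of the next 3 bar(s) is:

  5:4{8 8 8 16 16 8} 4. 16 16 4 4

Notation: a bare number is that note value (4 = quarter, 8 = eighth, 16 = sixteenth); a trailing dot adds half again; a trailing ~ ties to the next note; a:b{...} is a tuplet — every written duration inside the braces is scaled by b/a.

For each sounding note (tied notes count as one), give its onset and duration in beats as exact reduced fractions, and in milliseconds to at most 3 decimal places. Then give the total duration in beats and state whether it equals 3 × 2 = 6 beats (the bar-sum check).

1) 0.0ms=0b +338.028ms=2/5b
2) 338.028ms=2/5b +338.028ms=2/5b
3) 676.056ms=4/5b +338.028ms=2/5b
4) 1014.085ms=6/5b +169.014ms=1/5b
5) 1183.099ms=7/5b +169.014ms=1/5b
6) 1352.113ms=8/5b +338.028ms=2/5b
7) 1690.141ms=2b +1267.606ms=3/2b
8) 2957.746ms=7/2b +211.268ms=1/4b
9) 3169.014ms=15/4b +211.268ms=1/4b
10) 3380.282ms=4b +845.07ms=1b
11) 4225.352ms=5b +845.07ms=1b
Σ=6b of 6 (71bpm 2/4) — PASS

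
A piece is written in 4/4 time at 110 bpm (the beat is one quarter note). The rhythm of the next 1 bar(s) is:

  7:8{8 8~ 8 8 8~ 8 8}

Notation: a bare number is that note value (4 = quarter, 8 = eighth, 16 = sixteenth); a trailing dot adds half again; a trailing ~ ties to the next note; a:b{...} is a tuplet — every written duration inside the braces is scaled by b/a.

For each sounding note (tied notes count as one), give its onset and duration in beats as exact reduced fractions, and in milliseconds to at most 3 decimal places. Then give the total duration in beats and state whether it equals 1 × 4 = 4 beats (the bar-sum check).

1) 0.0ms=0b +311.688ms=4/7b
2) 311.688ms=4/7b +623.377ms=8/7b
3) 935.065ms=12/7b +311.688ms=4/7b
4) 1246.753ms=16/7b +623.377ms=8/7b
5) 1870.13ms=24/7b +311.688ms=4/7b
Σ=4b of 4 (110bpm 4/4) — PASS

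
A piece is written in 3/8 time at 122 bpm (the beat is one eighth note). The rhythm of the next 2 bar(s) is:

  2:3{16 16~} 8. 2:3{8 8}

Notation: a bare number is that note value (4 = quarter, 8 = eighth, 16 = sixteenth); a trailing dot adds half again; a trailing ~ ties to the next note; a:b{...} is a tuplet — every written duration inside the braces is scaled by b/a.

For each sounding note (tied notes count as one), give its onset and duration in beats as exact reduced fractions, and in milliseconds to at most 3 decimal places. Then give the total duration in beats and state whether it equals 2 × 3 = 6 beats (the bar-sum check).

1) 0.0ms=0b +368.852ms=3/4b
2) 368.852ms=3/4b +1106.557ms=9/4b
3) 1475.41ms=3b +737.705ms=3/2b
4) 2213.115ms=9/2b +737.705ms=3/2b
Σ=6b of 6 (122bpm 3/8) — PASS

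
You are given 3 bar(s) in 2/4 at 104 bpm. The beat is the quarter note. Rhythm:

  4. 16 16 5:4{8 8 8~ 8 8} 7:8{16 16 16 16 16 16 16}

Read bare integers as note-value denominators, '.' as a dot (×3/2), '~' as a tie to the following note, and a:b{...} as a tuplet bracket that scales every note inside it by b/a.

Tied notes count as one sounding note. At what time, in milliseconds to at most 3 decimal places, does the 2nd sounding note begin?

note 2 onset = 3/2b = 865.385ms

1. 0.0ms @ 0 + 865.385ms (3/2)
2. 865.385ms @ 3/2 + 144.231ms (1/4)
3. 1009.615ms @ 7/4 + 144.231ms (1/4)
4. 1153.846ms @ 2 + 230.769ms (2/5)
5. 1384.615ms @ 12/5 + 230.769ms (2/5)
6. 1615.385ms @ 14/5 + 461.538ms (4/5)
7. 2076.923ms @ 18/5 + 230.769ms (2/5)
8. 2307.692ms @ 4 + 164.835ms (2/7)
9. 2472.527ms @ 30/7 + 164.835ms (2/7)
10. 2637.363ms @ 32/7 + 164.835ms (2/7)
11. 2802.198ms @ 34/7 + 164.835ms (2/7)
12. 2967.033ms @ 36/7 + 164.835ms (2/7)
13. 3131.868ms @ 38/7 + 164.835ms (2/7)
14. 3296.703ms @ 40/7 + 164.835ms (2/7)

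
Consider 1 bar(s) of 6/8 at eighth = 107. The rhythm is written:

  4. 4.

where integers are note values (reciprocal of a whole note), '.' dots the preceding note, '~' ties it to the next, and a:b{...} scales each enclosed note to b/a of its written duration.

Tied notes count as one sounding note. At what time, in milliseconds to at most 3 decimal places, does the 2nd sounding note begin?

note 2 onset = 3b = 1682.243ms

1. 0.0ms @ 0 + 1682.243ms (3)
2. 1682.243ms @ 3 + 1682.243ms (3)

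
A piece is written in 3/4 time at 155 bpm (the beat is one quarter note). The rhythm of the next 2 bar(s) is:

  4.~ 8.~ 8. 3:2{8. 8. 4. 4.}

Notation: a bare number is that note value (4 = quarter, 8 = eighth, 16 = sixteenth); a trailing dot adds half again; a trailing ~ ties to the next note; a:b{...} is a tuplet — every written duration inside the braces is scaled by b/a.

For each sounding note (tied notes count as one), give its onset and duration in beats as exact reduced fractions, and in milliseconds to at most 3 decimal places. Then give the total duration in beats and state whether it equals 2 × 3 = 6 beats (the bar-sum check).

1) 0.0ms=0b +1161.29ms=3b
2) 1161.29ms=3b +193.548ms=1/2b
3) 1354.839ms=7/2b +193.548ms=1/2b
4) 1548.387ms=4b +387.097ms=1b
5) 1935.484ms=5b +387.097ms=1b
Σ=6b of 6 (155bpm 3/4) — PASS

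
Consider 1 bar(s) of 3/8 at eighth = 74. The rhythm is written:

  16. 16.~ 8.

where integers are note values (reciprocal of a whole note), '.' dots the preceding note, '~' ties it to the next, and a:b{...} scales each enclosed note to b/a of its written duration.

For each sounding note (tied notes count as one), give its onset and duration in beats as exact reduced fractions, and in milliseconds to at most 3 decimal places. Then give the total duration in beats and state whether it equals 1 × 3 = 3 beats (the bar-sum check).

1) 0.0ms=0b +608.108ms=3/4b
2) 608.108ms=3/4b +1824.324ms=9/4b
Σ=3b of 3 (74bpm 3/8) — PASS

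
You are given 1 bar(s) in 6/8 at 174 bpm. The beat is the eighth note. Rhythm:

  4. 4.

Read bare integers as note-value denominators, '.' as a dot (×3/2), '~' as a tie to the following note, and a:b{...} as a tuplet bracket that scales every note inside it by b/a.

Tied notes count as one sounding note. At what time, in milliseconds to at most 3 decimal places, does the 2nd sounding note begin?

note 2 onset = 3b = 1034.483ms

1. 0.0ms @ 0 + 1034.483ms (3)
2. 1034.483ms @ 3 + 1034.483ms (3)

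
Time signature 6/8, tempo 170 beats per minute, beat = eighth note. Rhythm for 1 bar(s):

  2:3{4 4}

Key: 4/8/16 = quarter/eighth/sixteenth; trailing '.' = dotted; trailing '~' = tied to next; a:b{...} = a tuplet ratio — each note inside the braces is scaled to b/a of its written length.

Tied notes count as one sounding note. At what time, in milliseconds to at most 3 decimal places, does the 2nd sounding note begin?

note 2 onset = 3b = 1058.824ms

1. 0.0ms @ 0 + 1058.824ms (3)
2. 1058.824ms @ 3 + 1058.824ms (3)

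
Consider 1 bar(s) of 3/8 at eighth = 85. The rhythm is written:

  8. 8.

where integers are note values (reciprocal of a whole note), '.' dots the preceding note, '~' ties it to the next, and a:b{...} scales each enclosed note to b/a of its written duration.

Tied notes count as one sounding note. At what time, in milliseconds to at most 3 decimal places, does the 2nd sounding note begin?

note 2 onset = 3/2b = 1058.824ms

1. 0.0ms @ 0 + 1058.824ms (3/2)
2. 1058.824ms @ 3/2 + 1058.824ms (3/2)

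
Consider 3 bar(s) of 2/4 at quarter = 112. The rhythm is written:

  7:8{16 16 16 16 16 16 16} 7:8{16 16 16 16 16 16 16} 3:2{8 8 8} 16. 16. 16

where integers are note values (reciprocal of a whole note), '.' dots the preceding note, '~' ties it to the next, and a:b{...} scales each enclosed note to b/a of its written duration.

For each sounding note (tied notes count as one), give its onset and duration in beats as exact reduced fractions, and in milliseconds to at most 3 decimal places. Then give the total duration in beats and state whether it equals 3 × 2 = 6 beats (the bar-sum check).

1) 0.0ms=0b +153.061ms=2/7b
2) 153.061ms=2/7b +153.061ms=2/7b
3) 306.122ms=4/7b +153.061ms=2/7b
4) 459.184ms=6/7b +153.061ms=2/7b
5) 612.245ms=8/7b +153.061ms=2/7b
6) 765.306ms=10/7b +153.061ms=2/7b
7) 918.367ms=12/7b +153.061ms=2/7b
8) 1071.429ms=2b +153.061ms=2/7b
9) 1224.49ms=16/7b +153.061ms=2/7b
10) 1377.551ms=18/7b +153.061ms=2/7b
11) 1530.612ms=20/7b +153.061ms=2/7b
12) 1683.673ms=22/7b +153.061ms=2/7b
13) 1836.735ms=24/7b +153.061ms=2/7b
14) 1989.796ms=26/7b +153.061ms=2/7b
15) 2142.857ms=4b +178.571ms=1/3b
16) 2321.429ms=13/3b +178.571ms=1/3b
17) 2500.0ms=14/3b +178.571ms=1/3b
18) 2678.571ms=5b +200.893ms=3/8b
19) 2879.464ms=43/8b +200.893ms=3/8b
20) 3080.357ms=23/4b +133.929ms=1/4b
Σ=6b of 6 (112bpm 2/4) — PASS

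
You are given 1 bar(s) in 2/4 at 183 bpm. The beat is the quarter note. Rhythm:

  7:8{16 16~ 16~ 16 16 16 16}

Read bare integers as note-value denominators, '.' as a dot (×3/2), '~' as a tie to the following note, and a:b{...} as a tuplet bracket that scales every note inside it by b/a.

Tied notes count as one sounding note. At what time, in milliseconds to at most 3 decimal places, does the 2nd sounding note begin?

1. 0.0ms @ 0 + 93.677ms (2/7)
2. 93.677ms @ 2/7 + 281.03ms (6/7)
3. 374.707ms @ 8/7 + 93.677ms (2/7)
4. 468.384ms @ 10/7 + 93.677ms (2/7)
5. 562.061ms @ 12/7 + 93.677ms (2/7)

note 2 onset = 2/7b = 93.677ms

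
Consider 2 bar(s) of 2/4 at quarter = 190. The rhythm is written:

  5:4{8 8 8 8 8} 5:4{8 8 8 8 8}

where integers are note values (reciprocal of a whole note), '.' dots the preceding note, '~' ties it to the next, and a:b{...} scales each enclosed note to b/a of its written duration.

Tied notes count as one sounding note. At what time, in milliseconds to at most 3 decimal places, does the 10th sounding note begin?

1. 0.0ms @ 0 + 126.316ms (2/5)
2. 126.316ms @ 2/5 + 126.316ms (2/5)
3. 252.632ms @ 4/5 + 126.316ms (2/5)
4. 378.947ms @ 6/5 + 126.316ms (2/5)
5. 505.263ms @ 8/5 + 126.316ms (2/5)
6. 631.579ms @ 2 + 126.316ms (2/5)
7. 757.895ms @ 12/5 + 126.316ms (2/5)
8. 884.211ms @ 14/5 + 126.316ms (2/5)
9. 1010.526ms @ 16/5 + 126.316ms (2/5)
10. 1136.842ms @ 18/5 + 126.316ms (2/5)

note 10 onset = 18/5b = 1136.842ms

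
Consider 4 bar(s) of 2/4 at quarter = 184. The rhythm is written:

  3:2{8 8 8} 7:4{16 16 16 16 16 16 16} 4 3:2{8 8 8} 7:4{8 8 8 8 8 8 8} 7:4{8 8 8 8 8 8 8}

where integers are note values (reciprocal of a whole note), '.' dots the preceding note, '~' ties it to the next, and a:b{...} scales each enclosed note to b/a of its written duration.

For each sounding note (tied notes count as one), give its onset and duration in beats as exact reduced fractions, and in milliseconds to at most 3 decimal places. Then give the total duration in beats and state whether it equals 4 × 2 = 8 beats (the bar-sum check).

1) 0.0ms=0b +108.696ms=1/3b
2) 108.696ms=1/3b +108.696ms=1/3b
3) 217.391ms=2/3b +108.696ms=1/3b
4) 326.087ms=1b +46.584ms=1/7b
5) 372.671ms=8/7b +46.584ms=1/7b
6) 419.255ms=9/7b +46.584ms=1/7b
7) 465.839ms=10/7b +46.584ms=1/7b
8) 512.422ms=11/7b +46.584ms=1/7b
9) 559.006ms=12/7b +46.584ms=1/7b
10) 605.59ms=13/7b +46.584ms=1/7b
11) 652.174ms=2b +326.087ms=1b
12) 978.261ms=3b +108.696ms=1/3b
13) 1086.957ms=10/3b +108.696ms=1/3b
14) 1195.652ms=11/3b +108.696ms=1/3b
15) 1304.348ms=4b +93.168ms=2/7b
16) 1397.516ms=30/7b +93.168ms=2/7b
17) 1490.683ms=32/7b +93.168ms=2/7b
18) 1583.851ms=34/7b +93.168ms=2/7b
19) 1677.019ms=36/7b +93.168ms=2/7b
20) 1770.186ms=38/7b +93.168ms=2/7b
21) 1863.354ms=40/7b +93.168ms=2/7b
22) 1956.522ms=6b +93.168ms=2/7b
23) 2049.689ms=44/7b +93.168ms=2/7b
24) 2142.857ms=46/7b +93.168ms=2/7b
25) 2236.025ms=48/7b +93.168ms=2/7b
26) 2329.193ms=50/7b +93.168ms=2/7b
27) 2422.36ms=52/7b +93.168ms=2/7b
28) 2515.528ms=54/7b +93.168ms=2/7b
Σ=8b of 8 (184bpm 2/4) — PASS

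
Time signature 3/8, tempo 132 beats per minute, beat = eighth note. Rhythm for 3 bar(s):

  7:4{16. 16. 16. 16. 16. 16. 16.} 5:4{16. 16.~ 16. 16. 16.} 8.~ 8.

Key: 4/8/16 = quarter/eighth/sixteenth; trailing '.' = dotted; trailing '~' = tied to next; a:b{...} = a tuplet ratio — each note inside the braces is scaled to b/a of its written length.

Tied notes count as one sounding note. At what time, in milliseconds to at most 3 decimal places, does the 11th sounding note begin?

note 11 onset = 27/5b = 2454.545ms

1. 0.0ms @ 0 + 194.805ms (3/7)
2. 194.805ms @ 3/7 + 194.805ms (3/7)
3. 389.61ms @ 6/7 + 194.805ms (3/7)
4. 584.416ms @ 9/7 + 194.805ms (3/7)
5. 779.221ms @ 12/7 + 194.805ms (3/7)
6. 974.026ms @ 15/7 + 194.805ms (3/7)
7. 1168.831ms @ 18/7 + 194.805ms (3/7)
8. 1363.636ms @ 3 + 272.727ms (3/5)
9. 1636.364ms @ 18/5 + 545.455ms (6/5)
10. 2181.818ms @ 24/5 + 272.727ms (3/5)
11. 2454.545ms @ 27/5 + 272.727ms (3/5)
12. 2727.273ms @ 6 + 1363.636ms (3)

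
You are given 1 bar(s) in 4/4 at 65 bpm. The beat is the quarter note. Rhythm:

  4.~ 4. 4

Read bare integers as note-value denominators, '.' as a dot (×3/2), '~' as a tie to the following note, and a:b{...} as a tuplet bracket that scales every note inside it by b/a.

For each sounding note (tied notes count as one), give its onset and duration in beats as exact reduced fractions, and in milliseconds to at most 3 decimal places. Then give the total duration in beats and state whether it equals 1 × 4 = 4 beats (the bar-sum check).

1) 0.0ms=0b +2769.231ms=3b
2) 2769.231ms=3b +923.077ms=1b
Σ=4b of 4 (65bpm 4/4) — PASS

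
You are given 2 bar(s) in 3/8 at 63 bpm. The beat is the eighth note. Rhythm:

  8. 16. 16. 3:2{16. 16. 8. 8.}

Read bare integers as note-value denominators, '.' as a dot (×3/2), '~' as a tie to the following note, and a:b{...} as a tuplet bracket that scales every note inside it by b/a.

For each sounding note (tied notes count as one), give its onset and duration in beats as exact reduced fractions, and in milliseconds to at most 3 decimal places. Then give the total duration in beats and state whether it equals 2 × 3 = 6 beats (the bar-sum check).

1) 0.0ms=0b +1428.571ms=3/2b
2) 1428.571ms=3/2b +714.286ms=3/4b
3) 2142.857ms=9/4b +714.286ms=3/4b
4) 2857.143ms=3b +476.19ms=1/2b
5) 3333.333ms=7/2b +476.19ms=1/2b
6) 3809.524ms=4b +952.381ms=1b
7) 4761.905ms=5b +952.381ms=1b
Σ=6b of 6 (63bpm 3/8) — PASS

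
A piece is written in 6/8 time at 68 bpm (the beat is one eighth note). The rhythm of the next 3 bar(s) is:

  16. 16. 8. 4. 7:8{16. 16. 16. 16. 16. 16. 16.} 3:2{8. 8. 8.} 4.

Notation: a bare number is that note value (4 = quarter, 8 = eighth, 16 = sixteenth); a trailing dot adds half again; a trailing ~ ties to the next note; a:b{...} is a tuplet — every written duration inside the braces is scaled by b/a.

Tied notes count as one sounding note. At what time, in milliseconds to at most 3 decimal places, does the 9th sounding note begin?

note 9 onset = 66/7b = 8319.328ms

1. 0.0ms @ 0 + 661.765ms (3/4)
2. 661.765ms @ 3/4 + 661.765ms (3/4)
3. 1323.529ms @ 3/2 + 1323.529ms (3/2)
4. 2647.059ms @ 3 + 2647.059ms (3)
5. 5294.118ms @ 6 + 756.303ms (6/7)
6. 6050.42ms @ 48/7 + 756.303ms (6/7)
7. 6806.723ms @ 54/7 + 756.303ms (6/7)
8. 7563.025ms @ 60/7 + 756.303ms (6/7)
9. 8319.328ms @ 66/7 + 756.303ms (6/7)
10. 9075.63ms @ 72/7 + 756.303ms (6/7)
11. 9831.933ms @ 78/7 + 756.303ms (6/7)
12. 10588.235ms @ 12 + 882.353ms (1)
13. 11470.588ms @ 13 + 882.353ms (1)
14. 12352.941ms @ 14 + 882.353ms (1)
15. 13235.294ms @ 15 + 2647.059ms (3)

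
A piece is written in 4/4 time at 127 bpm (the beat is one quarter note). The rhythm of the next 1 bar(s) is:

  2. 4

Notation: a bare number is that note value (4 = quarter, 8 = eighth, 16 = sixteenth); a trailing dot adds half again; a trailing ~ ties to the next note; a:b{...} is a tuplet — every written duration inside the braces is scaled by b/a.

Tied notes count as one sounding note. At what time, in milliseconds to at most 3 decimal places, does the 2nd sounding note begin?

note 2 onset = 3b = 1417.323ms

1. 0.0ms @ 0 + 1417.323ms (3)
2. 1417.323ms @ 3 + 472.441ms (1)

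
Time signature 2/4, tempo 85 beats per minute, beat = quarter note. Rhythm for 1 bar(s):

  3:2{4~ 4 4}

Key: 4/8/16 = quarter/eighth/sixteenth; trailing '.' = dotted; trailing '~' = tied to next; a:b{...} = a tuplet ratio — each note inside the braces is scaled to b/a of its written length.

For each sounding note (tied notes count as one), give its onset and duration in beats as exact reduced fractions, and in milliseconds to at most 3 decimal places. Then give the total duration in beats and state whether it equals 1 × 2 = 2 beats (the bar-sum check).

1) 0.0ms=0b +941.176ms=4/3b
2) 941.176ms=4/3b +470.588ms=2/3b
Σ=2b of 2 (85bpm 2/4) — PASS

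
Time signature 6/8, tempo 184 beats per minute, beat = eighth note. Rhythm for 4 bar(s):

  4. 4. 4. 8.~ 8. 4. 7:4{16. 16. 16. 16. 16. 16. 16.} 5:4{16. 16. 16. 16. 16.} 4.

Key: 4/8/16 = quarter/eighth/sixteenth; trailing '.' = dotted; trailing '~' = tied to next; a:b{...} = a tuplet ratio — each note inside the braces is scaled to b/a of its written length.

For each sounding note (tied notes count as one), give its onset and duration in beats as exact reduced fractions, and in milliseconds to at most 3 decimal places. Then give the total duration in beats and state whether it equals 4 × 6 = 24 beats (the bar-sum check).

1) 0.0ms=0b +978.261ms=3b
2) 978.261ms=3b +978.261ms=3b
3) 1956.522ms=6b +978.261ms=3b
4) 2934.783ms=9b +978.261ms=3b
5) 3913.043ms=12b +978.261ms=3b
6) 4891.304ms=15b +139.752ms=3/7b
7) 5031.056ms=108/7b +139.752ms=3/7b
8) 5170.807ms=111/7b +139.752ms=3/7b
9) 5310.559ms=114/7b +139.752ms=3/7b
10) 5450.311ms=117/7b +139.752ms=3/7b
11) 5590.062ms=120/7b +139.752ms=3/7b
12) 5729.814ms=123/7b +139.752ms=3/7b
13) 5869.565ms=18b +195.652ms=3/5b
14) 6065.217ms=93/5b +195.652ms=3/5b
15) 6260.87ms=96/5b +195.652ms=3/5b
16) 6456.522ms=99/5b +195.652ms=3/5b
17) 6652.174ms=102/5b +195.652ms=3/5b
18) 6847.826ms=21b +978.261ms=3b
Σ=24b of 24 (184bpm 6/8) — PASS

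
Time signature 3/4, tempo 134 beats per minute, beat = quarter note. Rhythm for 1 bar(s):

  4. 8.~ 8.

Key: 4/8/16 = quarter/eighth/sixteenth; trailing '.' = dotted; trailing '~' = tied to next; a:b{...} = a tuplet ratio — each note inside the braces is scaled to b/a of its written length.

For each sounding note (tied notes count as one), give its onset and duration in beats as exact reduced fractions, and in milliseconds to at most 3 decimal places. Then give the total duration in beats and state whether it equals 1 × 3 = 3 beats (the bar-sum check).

1) 0.0ms=0b +671.642ms=3/2b
2) 671.642ms=3/2b +671.642ms=3/2b
Σ=3b of 3 (134bpm 3/4) — PASS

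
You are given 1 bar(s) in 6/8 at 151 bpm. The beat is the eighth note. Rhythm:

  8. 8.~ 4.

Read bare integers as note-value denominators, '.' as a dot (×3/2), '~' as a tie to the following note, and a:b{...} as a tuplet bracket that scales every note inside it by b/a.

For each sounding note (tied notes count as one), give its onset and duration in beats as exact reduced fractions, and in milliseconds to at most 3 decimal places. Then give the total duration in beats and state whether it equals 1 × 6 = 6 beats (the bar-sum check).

1) 0.0ms=0b +596.026ms=3/2b
2) 596.026ms=3/2b +1788.079ms=9/2b
Σ=6b of 6 (151bpm 6/8) — PASS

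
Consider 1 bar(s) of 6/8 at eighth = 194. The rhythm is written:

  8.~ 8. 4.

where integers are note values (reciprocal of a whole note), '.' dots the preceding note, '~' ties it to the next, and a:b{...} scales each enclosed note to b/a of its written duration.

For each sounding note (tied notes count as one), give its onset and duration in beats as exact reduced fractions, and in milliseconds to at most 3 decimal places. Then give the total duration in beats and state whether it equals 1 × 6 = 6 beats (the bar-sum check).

1) 0.0ms=0b +927.835ms=3b
2) 927.835ms=3b +927.835ms=3b
Σ=6b of 6 (194bpm 6/8) — PASS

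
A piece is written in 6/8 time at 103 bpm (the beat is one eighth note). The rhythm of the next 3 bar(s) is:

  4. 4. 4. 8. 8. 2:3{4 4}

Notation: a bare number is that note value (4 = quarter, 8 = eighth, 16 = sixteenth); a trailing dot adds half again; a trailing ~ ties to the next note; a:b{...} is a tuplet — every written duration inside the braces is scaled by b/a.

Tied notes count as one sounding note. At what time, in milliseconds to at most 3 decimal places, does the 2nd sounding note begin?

1. 0.0ms @ 0 + 1747.573ms (3)
2. 1747.573ms @ 3 + 1747.573ms (3)
3. 3495.146ms @ 6 + 1747.573ms (3)
4. 5242.718ms @ 9 + 873.786ms (3/2)
5. 6116.505ms @ 21/2 + 873.786ms (3/2)
6. 6990.291ms @ 12 + 1747.573ms (3)
7. 8737.864ms @ 15 + 1747.573ms (3)

note 2 onset = 3b = 1747.573ms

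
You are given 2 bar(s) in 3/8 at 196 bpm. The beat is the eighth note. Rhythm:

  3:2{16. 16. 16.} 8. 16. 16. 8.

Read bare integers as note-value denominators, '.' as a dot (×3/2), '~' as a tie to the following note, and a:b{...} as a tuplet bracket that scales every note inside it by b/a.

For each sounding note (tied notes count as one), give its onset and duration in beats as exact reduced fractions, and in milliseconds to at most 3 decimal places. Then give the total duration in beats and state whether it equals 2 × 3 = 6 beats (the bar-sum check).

1) 0.0ms=0b +153.061ms=1/2b
2) 153.061ms=1/2b +153.061ms=1/2b
3) 306.122ms=1b +153.061ms=1/2b
4) 459.184ms=3/2b +459.184ms=3/2b
5) 918.367ms=3b +229.592ms=3/4b
6) 1147.959ms=15/4b +229.592ms=3/4b
7) 1377.551ms=9/2b +459.184ms=3/2b
Σ=6b of 6 (196bpm 3/8) — PASS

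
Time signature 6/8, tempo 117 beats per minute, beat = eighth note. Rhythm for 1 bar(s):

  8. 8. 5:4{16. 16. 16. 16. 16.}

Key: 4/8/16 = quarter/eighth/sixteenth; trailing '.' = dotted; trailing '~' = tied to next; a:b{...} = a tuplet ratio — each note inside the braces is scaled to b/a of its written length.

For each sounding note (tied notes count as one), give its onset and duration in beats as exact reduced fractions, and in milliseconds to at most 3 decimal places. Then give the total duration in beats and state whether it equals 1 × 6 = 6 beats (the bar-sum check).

1) 0.0ms=0b +769.231ms=3/2b
2) 769.231ms=3/2b +769.231ms=3/2b
3) 1538.462ms=3b +307.692ms=3/5b
4) 1846.154ms=18/5b +307.692ms=3/5b
5) 2153.846ms=21/5b +307.692ms=3/5b
6) 2461.538ms=24/5b +307.692ms=3/5b
7) 2769.231ms=27/5b +307.692ms=3/5b
Σ=6b of 6 (117bpm 6/8) — PASS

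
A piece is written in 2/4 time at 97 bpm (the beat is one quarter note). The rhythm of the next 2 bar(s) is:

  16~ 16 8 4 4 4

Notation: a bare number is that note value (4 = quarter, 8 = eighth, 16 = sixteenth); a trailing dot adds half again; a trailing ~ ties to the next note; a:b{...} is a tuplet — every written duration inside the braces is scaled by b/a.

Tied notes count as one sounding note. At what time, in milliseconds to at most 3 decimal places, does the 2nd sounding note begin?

note 2 onset = 1/2b = 309.278ms

1. 0.0ms @ 0 + 309.278ms (1/2)
2. 309.278ms @ 1/2 + 309.278ms (1/2)
3. 618.557ms @ 1 + 618.557ms (1)
4. 1237.113ms @ 2 + 618.557ms (1)
5. 1855.67ms @ 3 + 618.557ms (1)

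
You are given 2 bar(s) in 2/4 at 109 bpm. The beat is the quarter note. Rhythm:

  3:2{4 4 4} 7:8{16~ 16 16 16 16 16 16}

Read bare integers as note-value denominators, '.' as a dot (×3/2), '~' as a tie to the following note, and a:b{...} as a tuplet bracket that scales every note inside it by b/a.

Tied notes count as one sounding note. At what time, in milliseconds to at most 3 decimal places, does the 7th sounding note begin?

note 7 onset = 22/7b = 1730.013ms

1. 0.0ms @ 0 + 366.972ms (2/3)
2. 366.972ms @ 2/3 + 366.972ms (2/3)
3. 733.945ms @ 4/3 + 366.972ms (2/3)
4. 1100.917ms @ 2 + 314.548ms (4/7)
5. 1415.465ms @ 18/7 + 157.274ms (2/7)
6. 1572.739ms @ 20/7 + 157.274ms (2/7)
7. 1730.013ms @ 22/7 + 157.274ms (2/7)
8. 1887.287ms @ 24/7 + 157.274ms (2/7)
9. 2044.561ms @ 26/7 + 157.274ms (2/7)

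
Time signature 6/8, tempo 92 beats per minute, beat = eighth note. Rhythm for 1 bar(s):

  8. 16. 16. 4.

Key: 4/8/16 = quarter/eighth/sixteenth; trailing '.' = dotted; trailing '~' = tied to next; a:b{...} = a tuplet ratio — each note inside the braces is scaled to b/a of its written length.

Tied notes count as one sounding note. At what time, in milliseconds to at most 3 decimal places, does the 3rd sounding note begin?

note 3 onset = 9/4b = 1467.391ms

1. 0.0ms @ 0 + 978.261ms (3/2)
2. 978.261ms @ 3/2 + 489.13ms (3/4)
3. 1467.391ms @ 9/4 + 489.13ms (3/4)
4. 1956.522ms @ 3 + 1956.522ms (3)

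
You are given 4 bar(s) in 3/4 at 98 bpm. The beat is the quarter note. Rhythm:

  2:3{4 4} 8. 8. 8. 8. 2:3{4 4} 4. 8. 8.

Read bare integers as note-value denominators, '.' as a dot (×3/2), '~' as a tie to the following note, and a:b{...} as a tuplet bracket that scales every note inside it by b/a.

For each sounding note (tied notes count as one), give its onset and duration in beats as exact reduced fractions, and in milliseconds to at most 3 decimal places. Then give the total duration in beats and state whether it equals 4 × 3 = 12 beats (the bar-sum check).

1) 0.0ms=0b +918.367ms=3/2b
2) 918.367ms=3/2b +918.367ms=3/2b
3) 1836.735ms=3b +459.184ms=3/4b
4) 2295.918ms=15/4b +459.184ms=3/4b
5) 2755.102ms=9/2b +459.184ms=3/4b
6) 3214.286ms=21/4b +459.184ms=3/4b
7) 3673.469ms=6b +918.367ms=3/2b
8) 4591.837ms=15/2b +918.367ms=3/2b
9) 5510.204ms=9b +918.367ms=3/2b
10) 6428.571ms=21/2b +459.184ms=3/4b
11) 6887.755ms=45/4b +459.184ms=3/4b
Σ=12b of 12 (98bpm 3/4) — PASS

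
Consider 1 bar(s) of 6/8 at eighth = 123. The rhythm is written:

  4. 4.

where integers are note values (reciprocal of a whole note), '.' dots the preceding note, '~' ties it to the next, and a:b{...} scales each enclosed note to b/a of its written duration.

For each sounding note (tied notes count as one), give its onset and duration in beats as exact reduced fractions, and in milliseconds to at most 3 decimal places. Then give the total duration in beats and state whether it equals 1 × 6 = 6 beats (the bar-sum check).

1) 0.0ms=0b +1463.415ms=3b
2) 1463.415ms=3b +1463.415ms=3b
Σ=6b of 6 (123bpm 6/8) — PASS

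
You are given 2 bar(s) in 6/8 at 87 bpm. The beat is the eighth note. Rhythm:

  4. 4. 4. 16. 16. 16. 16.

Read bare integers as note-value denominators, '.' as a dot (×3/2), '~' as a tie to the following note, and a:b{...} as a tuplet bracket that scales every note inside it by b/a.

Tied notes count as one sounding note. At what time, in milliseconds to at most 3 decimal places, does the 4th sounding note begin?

note 4 onset = 9b = 6206.897ms

1. 0.0ms @ 0 + 2068.966ms (3)
2. 2068.966ms @ 3 + 2068.966ms (3)
3. 4137.931ms @ 6 + 2068.966ms (3)
4. 6206.897ms @ 9 + 517.241ms (3/4)
5. 6724.138ms @ 39/4 + 517.241ms (3/4)
6. 7241.379ms @ 21/2 + 517.241ms (3/4)
7. 7758.621ms @ 45/4 + 517.241ms (3/4)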